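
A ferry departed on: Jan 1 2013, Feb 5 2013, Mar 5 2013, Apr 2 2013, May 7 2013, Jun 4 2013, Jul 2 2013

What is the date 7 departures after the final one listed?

Gaps: 35, 28, 28, 35, 28, 28 days — a mix of 28 and 35. Every date is a Tuesday.
Each is the 1st Tuesday of its month.
August 2013 — 1st Tuesday is Aug 6 2013.
1st Tuesday of September 2013: Sep 3 2013.
1st Tuesday of October 2013: Oct 1 2013.
1st Tuesday of November 2013: Nov 5 2013.
1st Tuesday of December 2013: Dec 3 2013.
January 2014 — 1st Tuesday is Jan 7 2014.
1st Tuesday of February 2014: Feb 4 2014.

Feb 4 2014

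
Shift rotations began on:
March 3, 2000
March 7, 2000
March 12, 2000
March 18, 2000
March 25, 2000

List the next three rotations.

April 2, 2000; April 11, 2000; April 21, 2000

Gaps: 4, 5, 6, 7 days — each gap is 1 larger than the previous one.
Next gap: 8 days. March 25, 2000 + 8 days = April 2, 2000.
Next gap: 9 days. April 2, 2000 + 9 days = April 11, 2000.
Next gap: 10 days. April 11, 2000 + 10 days = April 21, 2000.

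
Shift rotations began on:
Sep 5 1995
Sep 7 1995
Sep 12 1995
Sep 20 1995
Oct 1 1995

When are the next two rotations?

Oct 15 1995, Nov 1 1995

Gaps: 2, 5, 8, 11 days — each gap is 3 larger than the previous one.
Next gap: 14 days. Oct 1 1995 + 14 days = Oct 15 1995.
Next gap: 17 days. Oct 15 1995 + 17 days = Nov 1 1995.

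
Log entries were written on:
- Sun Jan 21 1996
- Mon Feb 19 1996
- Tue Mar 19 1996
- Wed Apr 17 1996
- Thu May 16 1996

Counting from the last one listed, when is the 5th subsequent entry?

The spacing is 29, 29, 29, 29 days — always 29 days.
Thu May 16 1996 + 29 days = Fri Jun 14 1996.
Fri Jun 14 1996 + 29 days = Sat Jul 13 1996.
Sat Jul 13 1996 + 29 days = Sun Aug 11 1996.
Sun Aug 11 1996 + 29 days = Mon Sep 9 1996.
Mon Sep 9 1996 + 29 days = Tue Oct 8 1996.

Tue Oct 8 1996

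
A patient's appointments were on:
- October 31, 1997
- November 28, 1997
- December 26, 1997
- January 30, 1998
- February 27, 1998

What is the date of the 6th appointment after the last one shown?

August 28, 1998

Every date is a Friday; gaps 28, 28, 35, 28 days.
Each is the last Friday of its month (at least one falls on the 29th or later, ruling out '4th Friday').
Last Friday of March 1998: March 27, 1998.
April 1998 ends with Friday April 24, 1998.
May 1998 ends with Friday May 29, 1998.
June 1998 ends with Friday June 26, 1998.
Last Friday of July 1998: July 31, 1998.
Last Friday of August 1998: August 28, 1998.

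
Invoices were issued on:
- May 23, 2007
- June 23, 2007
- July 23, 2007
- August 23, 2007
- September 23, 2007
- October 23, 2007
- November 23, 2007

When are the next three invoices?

The day-of-month is always 23 (31, 30, 31, 31, 30, 31 days between events).
So this recurs on the 23rd of each month.
December 2007: December 23, 2007.
Next: January 2008 → January 23, 2008.
February 2008: February 23, 2008.

December 23, 2007; January 23, 2008; February 23, 2008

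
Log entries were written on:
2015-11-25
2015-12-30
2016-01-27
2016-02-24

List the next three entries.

These are Wednesdays with 35, 28, 28-day gaps.
Each is the final Wednesday of its month — 2015-12-30 is past the 28th, so '4th Wednesday' doesn't fit.
March 2016 ends with Wednesday 2016-03-30.
Last Wednesday of April 2016: 2016-04-27.
May 2016 ends with Wednesday 2016-05-25.

2016-03-30, 2016-04-27, 2016-05-25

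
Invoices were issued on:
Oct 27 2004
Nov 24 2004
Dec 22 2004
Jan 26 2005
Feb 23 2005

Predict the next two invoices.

Mar 23 2005, Apr 27 2005

All dates are Wednesdays, 28, 28, 35, 28 days apart.
Specifically, the 4th Wednesday of each month.
March 2005 — 4th Wednesday is Mar 23 2005.
April 2005 — 4th Wednesday is Apr 27 2005.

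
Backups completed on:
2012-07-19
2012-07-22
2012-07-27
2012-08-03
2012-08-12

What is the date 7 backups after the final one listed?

2012-12-09

Intervals are 3, 5, 7, 9 days — an arithmetic progression with common difference 2.
Next gap: 11 days. 2012-08-12 + 11 days = 2012-08-23.
Next gap: 13 days. 2012-08-23 + 13 days = 2012-09-05.
Next gap: 15 days. 2012-09-05 + 15 days = 2012-09-20.
Next gap: 17 days. 2012-09-20 + 17 days = 2012-10-07.
Next gap: 19 days. 2012-10-07 + 19 days = 2012-10-26.
Next gap: 21 days. 2012-10-26 + 21 days = 2012-11-16.
Next gap: 23 days. 2012-11-16 + 23 days = 2012-12-09.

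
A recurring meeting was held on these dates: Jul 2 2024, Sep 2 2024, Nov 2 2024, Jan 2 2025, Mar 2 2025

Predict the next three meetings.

Each date is the 2nd; the gaps (62, 61, 61, 59) track the month lengths.
The rule is the 2nd of every 2 months.
Next: May 2025 → May 2 2025.
July 2025: Jul 2 2025.
Next: September 2025 → Sep 2 2025.

May 2 2025, Jul 2 2025, Sep 2 2025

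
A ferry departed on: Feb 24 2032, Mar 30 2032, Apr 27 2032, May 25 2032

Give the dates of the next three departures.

These are Tuesdays with 35, 28, 28-day gaps.
Each is the final Tuesday of its month — Mar 30 2032 is past the 28th, so '4th Tuesday' doesn't fit.
June 2032 ends with Tuesday Jun 29 2032.
Last Tuesday of July 2032: Jul 27 2032.
August 2032 ends with Tuesday Aug 31 2032.

Jun 29 2032, Jul 27 2032, Aug 31 2032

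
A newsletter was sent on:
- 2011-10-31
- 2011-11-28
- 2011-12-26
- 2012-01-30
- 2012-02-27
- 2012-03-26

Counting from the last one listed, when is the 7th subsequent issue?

These are Mondays with 28, 28, 35, 28, 28-day gaps.
Each is the final Monday of its month — 2011-10-31 is past the 28th, so '4th Monday' doesn't fit.
Last Monday of April 2012: 2012-04-30.
Last Monday of May 2012: 2012-05-28.
June 2012 ends with Monday 2012-06-25.
July 2012 ends with Monday 2012-07-30.
Last Monday of August 2012: 2012-08-27.
September 2012 ends with Monday 2012-09-24.
October 2012 ends with Monday 2012-10-29.

2012-10-29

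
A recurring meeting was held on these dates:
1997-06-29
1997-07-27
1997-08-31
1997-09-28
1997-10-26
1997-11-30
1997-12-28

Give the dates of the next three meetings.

1998-01-25, 1998-02-22, 1998-03-29

Every date is a Sunday; gaps 28, 35, 28, 28, 35, 28 days.
Each is the last Sunday of its month (at least one falls on the 29th or later, ruling out '4th Sunday').
Last Sunday of January 1998: 1998-01-25.
Last Sunday of February 1998: 1998-02-22.
Last Sunday of March 1998: 1998-03-29.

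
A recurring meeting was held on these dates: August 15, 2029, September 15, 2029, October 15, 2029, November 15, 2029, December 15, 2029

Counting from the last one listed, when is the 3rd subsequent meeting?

Each date is the 15th; the gaps (31, 30, 31, 30) track the month lengths.
The rule is the 15th of each month.
Next: January 2030 → January 15, 2030.
Next: February 2030 → February 15, 2030.
March 2030: March 15, 2030.

March 15, 2030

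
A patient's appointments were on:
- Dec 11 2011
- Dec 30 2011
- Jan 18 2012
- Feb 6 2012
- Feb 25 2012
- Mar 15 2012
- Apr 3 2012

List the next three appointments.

Apr 22 2012, May 11 2012, May 30 2012

Every event comes 19 days after the last (19, 19, 19, 19, 19, 19).
Apr 3 2012 + 19 days = Apr 22 2012.
Apr 22 2012 + 19 days = May 11 2012.
May 11 2012 + 19 days = May 30 2012.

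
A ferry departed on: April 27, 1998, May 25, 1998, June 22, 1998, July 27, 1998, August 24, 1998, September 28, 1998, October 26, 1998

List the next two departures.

These are Mondays at 28- or 35-day spacing (28, 28, 35, 28, 35, 28).
The pattern: 4th Monday of the month.
November 1998 — 4th Monday is November 23, 1998.
December 1998 — 4th Monday is December 28, 1998.

November 23, 1998; December 28, 1998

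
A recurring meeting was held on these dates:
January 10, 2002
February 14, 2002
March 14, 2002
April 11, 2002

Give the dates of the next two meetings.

May 9, 2002; June 13, 2002

Gaps: 35, 28, 28 days — a mix of 28 and 35. Every date is a Thursday.
Each is the 2nd Thursday of its month.
May 2002 — 2nd Thursday is May 9, 2002.
June 2002 — 2nd Thursday is June 13, 2002.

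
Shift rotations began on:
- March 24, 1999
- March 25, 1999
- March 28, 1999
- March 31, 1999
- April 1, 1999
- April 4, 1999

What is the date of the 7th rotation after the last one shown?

April 21, 1999

Every event lands on a Wednesday or Thursday or Sunday (gaps cycle 1, 3, 3, 1, 3).
So the schedule is: every Wednesday, Thursday and Sunday.
Next Wednesday: April 7, 1999.
The following Thursday is April 8, 1999.
Next Sunday: April 11, 1999.
Next Wednesday: April 14, 1999.
The following Thursday is April 15, 1999.
Next Sunday: April 18, 1999.
Next Wednesday: April 21, 1999.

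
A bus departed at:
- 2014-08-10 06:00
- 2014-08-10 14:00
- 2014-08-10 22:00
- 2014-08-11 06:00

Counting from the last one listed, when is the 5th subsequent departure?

Spacing: 8, 8, 8 h — constant 8 h.
2014-08-11 06:00 + 8 h = 2014-08-11 14:00.
2014-08-11 14:00 + 8 h = 2014-08-11 22:00.
2014-08-11 22:00 + 8 h = 2014-08-12 06:00.
2014-08-12 06:00 + 8 h = 2014-08-12 14:00.
2014-08-12 14:00 + 8 h = 2014-08-12 22:00.

2014-08-12 22:00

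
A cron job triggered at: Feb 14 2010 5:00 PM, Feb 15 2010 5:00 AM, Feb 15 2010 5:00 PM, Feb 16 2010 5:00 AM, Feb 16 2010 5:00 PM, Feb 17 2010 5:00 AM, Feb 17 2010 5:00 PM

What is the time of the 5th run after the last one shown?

Feb 20 2010 5:00 AM

Spacing: 12, 12, 12, 12, 12, 12 h — constant 12 h.
Feb 17 2010 5:00 PM + 12 h = Feb 18 2010 5:00 AM.
Feb 18 2010 5:00 AM + 12 h = Feb 18 2010 5:00 PM.
Feb 18 2010 5:00 PM + 12 h = Feb 19 2010 5:00 AM.
Feb 19 2010 5:00 AM + 12 h = Feb 19 2010 5:00 PM.
Feb 19 2010 5:00 PM + 12 h = Feb 20 2010 5:00 AM.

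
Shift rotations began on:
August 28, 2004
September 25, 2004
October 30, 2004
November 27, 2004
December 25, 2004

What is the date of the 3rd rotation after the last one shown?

Every date is a Saturday; gaps 28, 35, 28, 28 days.
Each is the last Saturday of its month (at least one falls on the 29th or later, ruling out '4th Saturday').
Last Saturday of January 2005: January 29, 2005.
February 2005 ends with Saturday February 26, 2005.
Last Saturday of March 2005: March 26, 2005.

March 26, 2005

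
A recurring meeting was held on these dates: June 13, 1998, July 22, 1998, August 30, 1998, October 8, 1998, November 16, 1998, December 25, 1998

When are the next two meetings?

February 2, 1999; March 13, 1999

Gaps between consecutive events: 39, 39, 39, 39, 39 days — a constant 39-day interval.
December 25, 1998 + 39 days = February 2, 1999.
February 2, 1999 + 39 days = March 13, 1999.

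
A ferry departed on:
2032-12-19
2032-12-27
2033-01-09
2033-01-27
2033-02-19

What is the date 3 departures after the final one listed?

2033-05-29

Intervals are 8, 13, 18, 23 days — an arithmetic progression with common difference 5.
Next gap: 28 days. 2033-02-19 + 28 days = 2033-03-19.
Next gap: 33 days. 2033-03-19 + 33 days = 2033-04-21.
Next gap: 38 days. 2033-04-21 + 38 days = 2033-05-29.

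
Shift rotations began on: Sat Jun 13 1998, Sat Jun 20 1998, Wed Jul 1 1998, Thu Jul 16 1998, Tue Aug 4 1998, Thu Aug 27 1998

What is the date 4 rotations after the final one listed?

Intervals are 7, 11, 15, 19, 23 days — an arithmetic progression with common difference 4.
Next gap: 27 days. Thu Aug 27 1998 + 27 days = Wed Sep 23 1998.
Next gap: 31 days. Wed Sep 23 1998 + 31 days = Sat Oct 24 1998.
Next gap: 35 days. Sat Oct 24 1998 + 35 days = Sat Nov 28 1998.
Next gap: 39 days. Sat Nov 28 1998 + 39 days = Wed Jan 6 1999.

Wed Jan 6 1999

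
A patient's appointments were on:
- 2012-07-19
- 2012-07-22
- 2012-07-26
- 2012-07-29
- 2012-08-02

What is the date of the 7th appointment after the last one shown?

2012-08-26

The gap pattern 3, 4, 3, 4 repeats every 2 events.
These are the Thursdays and Sundays of each week.
The following Sunday is 2012-08-05.
The following Thursday is 2012-08-09.
The following Sunday is 2012-08-12.
Next Thursday: 2012-08-16.
Next Sunday: 2012-08-19.
The following Thursday is 2012-08-23.
The following Sunday is 2012-08-26.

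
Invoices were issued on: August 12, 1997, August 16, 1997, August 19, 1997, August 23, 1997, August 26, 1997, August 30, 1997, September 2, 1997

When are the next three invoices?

Every event lands on a Tuesday or Saturday (gaps cycle 4, 3, 4, 3, 4, 3).
So the schedule is: every Tuesday and Saturday.
The following Saturday is September 6, 1997.
The following Tuesday is September 9, 1997.
Next Saturday: September 13, 1997.

September 6, 1997; September 9, 1997; September 13, 1997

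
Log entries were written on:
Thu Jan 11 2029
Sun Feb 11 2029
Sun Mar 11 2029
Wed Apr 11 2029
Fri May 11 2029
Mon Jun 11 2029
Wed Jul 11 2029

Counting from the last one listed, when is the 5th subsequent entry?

The day-of-month is always 11 (31, 28, 31, 30, 31, 30 days between events).
So this recurs on the 11th of each month.
Next: August 2029 → Sat Aug 11 2029.
Next: September 2029 → Tue Sep 11 2029.
October 2029: Thu Oct 11 2029.
Next: November 2029 → Sun Nov 11 2029.
Next: December 2029 → Tue Dec 11 2029.

Tue Dec 11 2029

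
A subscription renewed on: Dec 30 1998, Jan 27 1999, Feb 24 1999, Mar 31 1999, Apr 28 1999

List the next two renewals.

May 26 1999, Jun 30 1999

All Wednesdays; the gaps (28, 28, 35, 28) vary with month length.
This is the last Wednesday of each month.
May 1999 ends with Wednesday May 26 1999.
Last Wednesday of June 1999: Jun 30 1999.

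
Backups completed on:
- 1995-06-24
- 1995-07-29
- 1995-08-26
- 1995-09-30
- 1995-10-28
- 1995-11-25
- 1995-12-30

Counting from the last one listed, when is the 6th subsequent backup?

Every date is a Saturday; gaps 35, 28, 35, 28, 28, 35 days.
Each is the last Saturday of its month (at least one falls on the 29th or later, ruling out '4th Saturday').
Last Saturday of January 1996: 1996-01-27.
February 1996 ends with Saturday 1996-02-24.
March 1996 ends with Saturday 1996-03-30.
April 1996 ends with Saturday 1996-04-27.
Last Saturday of May 1996: 1996-05-25.
June 1996 ends with Saturday 1996-06-29.

1996-06-29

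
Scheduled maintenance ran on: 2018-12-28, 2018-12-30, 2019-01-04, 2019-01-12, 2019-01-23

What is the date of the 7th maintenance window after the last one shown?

2019-07-03

Gaps: 2, 5, 8, 11 days — each gap is 3 larger than the previous one.
Next gap: 14 days. 2019-01-23 + 14 days = 2019-02-06.
Next gap: 17 days. 2019-02-06 + 17 days = 2019-02-23.
Next gap: 20 days. 2019-02-23 + 20 days = 2019-03-15.
Next gap: 23 days. 2019-03-15 + 23 days = 2019-04-07.
Next gap: 26 days. 2019-04-07 + 26 days = 2019-05-03.
Next gap: 29 days. 2019-05-03 + 29 days = 2019-06-01.
Next gap: 32 days. 2019-06-01 + 32 days = 2019-07-03.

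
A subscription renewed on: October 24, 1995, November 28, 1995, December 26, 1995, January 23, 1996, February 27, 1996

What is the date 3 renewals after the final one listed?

May 28, 1996

All dates are Tuesdays, 35, 28, 28, 35 days apart.
Specifically, the 4th Tuesday of each month.
4th Tuesday of March 1996: March 26, 1996.
April 1996 — 4th Tuesday is April 23, 1996.
May 1996 — 4th Tuesday is May 28, 1996.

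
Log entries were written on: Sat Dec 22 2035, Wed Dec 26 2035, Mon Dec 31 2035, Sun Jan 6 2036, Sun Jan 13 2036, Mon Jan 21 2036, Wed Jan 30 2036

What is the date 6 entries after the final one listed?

The spacing grows by 1 each time: 4, 5, 6, 7, 8, 9 days.
Next gap: 10 days. Wed Jan 30 2036 + 10 days = Sat Feb 9 2036.
Next gap: 11 days. Sat Feb 9 2036 + 11 days = Wed Feb 20 2036.
Next gap: 12 days. Wed Feb 20 2036 + 12 days = Mon Mar 3 2036.
Next gap: 13 days. Mon Mar 3 2036 + 13 days = Sun Mar 16 2036.
Next gap: 14 days. Sun Mar 16 2036 + 14 days = Sun Mar 30 2036.
Next gap: 15 days. Sun Mar 30 2036 + 15 days = Mon Apr 14 2036.

Mon Apr 14 2036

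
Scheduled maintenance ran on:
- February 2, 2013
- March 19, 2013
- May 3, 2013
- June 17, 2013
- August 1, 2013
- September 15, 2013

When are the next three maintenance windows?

The spacing is 45, 45, 45, 45, 45 days — always 45 days.
September 15, 2013 + 45 days = October 30, 2013.
October 30, 2013 + 45 days = December 14, 2013.
December 14, 2013 + 45 days = January 28, 2014.

October 30, 2013; December 14, 2013; January 28, 2014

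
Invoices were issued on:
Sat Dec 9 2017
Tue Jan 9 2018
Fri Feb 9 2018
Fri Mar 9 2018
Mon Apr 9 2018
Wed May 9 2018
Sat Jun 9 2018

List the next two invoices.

The day-of-month is always 9 (31, 31, 28, 31, 30, 31 days between events).
So this recurs on the 9th of each month.
Next: July 2018 → Mon Jul 9 2018.
Next: August 2018 → Thu Aug 9 2018.

Mon Jul 9 2018, Thu Aug 9 2018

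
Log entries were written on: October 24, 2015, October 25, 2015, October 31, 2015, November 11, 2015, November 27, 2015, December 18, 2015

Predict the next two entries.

Gaps: 1, 6, 11, 16, 21 days — each gap is 5 larger than the previous one.
Next gap: 26 days. December 18, 2015 + 26 days = January 13, 2016.
Next gap: 31 days. January 13, 2016 + 31 days = February 13, 2016.

January 13, 2016; February 13, 2016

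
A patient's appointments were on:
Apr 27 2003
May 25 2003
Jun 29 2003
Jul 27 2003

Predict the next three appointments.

Aug 31 2003, Sep 28 2003, Oct 26 2003

Every date is a Sunday; gaps 28, 35, 28 days.
Each is the last Sunday of its month (at least one falls on the 29th or later, ruling out '4th Sunday').
Last Sunday of August 2003: Aug 31 2003.
Last Sunday of September 2003: Sep 28 2003.
Last Sunday of October 2003: Oct 26 2003.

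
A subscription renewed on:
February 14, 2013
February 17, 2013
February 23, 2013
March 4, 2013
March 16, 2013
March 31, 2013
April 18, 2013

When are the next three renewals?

May 9, 2013; June 2, 2013; June 29, 2013

Gaps: 3, 6, 9, 12, 15, 18 days — each gap is 3 larger than the previous one.
Next gap: 21 days. April 18, 2013 + 21 days = May 9, 2013.
Next gap: 24 days. May 9, 2013 + 24 days = June 2, 2013.
Next gap: 27 days. June 2, 2013 + 27 days = June 29, 2013.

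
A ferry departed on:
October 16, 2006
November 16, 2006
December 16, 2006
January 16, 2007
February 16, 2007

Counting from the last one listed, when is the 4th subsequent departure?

The day-of-month is always 16 (31, 30, 31, 31 days between events).
So this recurs on the 16th of each month.
Next: March 2007 → March 16, 2007.
Next: April 2007 → April 16, 2007.
May 2007: May 16, 2007.
June 2007: June 16, 2007.

June 16, 2007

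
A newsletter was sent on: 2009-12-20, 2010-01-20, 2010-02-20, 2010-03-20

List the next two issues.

2010-04-20, 2010-05-20

The day-of-month is always 20 (31, 31, 28 days between events).
So this recurs on the 20th of each month.
April 2010: 2010-04-20.
May 2010: 2010-05-20.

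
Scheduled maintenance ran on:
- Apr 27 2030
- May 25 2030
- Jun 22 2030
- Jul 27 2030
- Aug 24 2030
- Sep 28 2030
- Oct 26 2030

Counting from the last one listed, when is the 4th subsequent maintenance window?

All dates are Saturdays, 28, 28, 35, 28, 35, 28 days apart.
Specifically, the 4th Saturday of each month.
4th Saturday of November 2030: Nov 23 2030.
4th Saturday of December 2030: Dec 28 2030.
4th Saturday of January 2031: Jan 25 2031.
4th Saturday of February 2031: Feb 22 2031.

Feb 22 2031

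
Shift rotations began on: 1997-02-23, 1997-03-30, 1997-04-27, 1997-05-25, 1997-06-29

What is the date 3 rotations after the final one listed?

1997-09-28

Every date is a Sunday; gaps 35, 28, 28, 35 days.
Each is the last Sunday of its month (at least one falls on the 29th or later, ruling out '4th Sunday').
July 1997 ends with Sunday 1997-07-27.
Last Sunday of August 1997: 1997-08-31.
Last Sunday of September 1997: 1997-09-28.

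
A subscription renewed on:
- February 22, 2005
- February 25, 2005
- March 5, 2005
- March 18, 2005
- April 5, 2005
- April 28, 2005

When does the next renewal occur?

Gaps: 3, 8, 13, 18, 23 days — each gap is 5 larger than the previous one.
Next gap: 28 days. April 28, 2005 + 28 days = May 26, 2005.

May 26, 2005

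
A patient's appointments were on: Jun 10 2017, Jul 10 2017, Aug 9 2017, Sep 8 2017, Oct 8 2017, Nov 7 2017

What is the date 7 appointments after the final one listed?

Jun 5 2018

The spacing is 30, 30, 30, 30, 30 days — always 30 days.
Nov 7 2017 + 30 days = Dec 7 2017.
Dec 7 2017 + 30 days = Jan 6 2018.
Jan 6 2018 + 30 days = Feb 5 2018.
Feb 5 2018 + 30 days = Mar 7 2018.
Mar 7 2018 + 30 days = Apr 6 2018.
Apr 6 2018 + 30 days = May 6 2018.
May 6 2018 + 30 days = Jun 5 2018.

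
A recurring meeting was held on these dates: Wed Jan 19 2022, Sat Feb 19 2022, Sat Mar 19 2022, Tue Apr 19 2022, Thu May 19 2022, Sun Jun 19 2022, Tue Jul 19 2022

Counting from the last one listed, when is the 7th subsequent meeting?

Each date is the 19th; the gaps (31, 28, 31, 30, 31, 30) track the month lengths.
The rule is the 19th of each month.
Next: August 2022 → Fri Aug 19 2022.
Next: September 2022 → Mon Sep 19 2022.
Next: October 2022 → Wed Oct 19 2022.
November 2022: Sat Nov 19 2022.
Next: December 2022 → Mon Dec 19 2022.
Next: January 2023 → Thu Jan 19 2023.
February 2023: Sun Feb 19 2023.

Sun Feb 19 2023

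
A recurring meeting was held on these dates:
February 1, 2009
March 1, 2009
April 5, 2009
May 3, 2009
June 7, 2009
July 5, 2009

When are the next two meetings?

August 2, 2009; September 6, 2009

Gaps: 28, 35, 28, 35, 28 days — a mix of 28 and 35. Every date is a Sunday.
Each is the 1st Sunday of its month.
August 2009 — 1st Sunday is August 2, 2009.
September 2009 — 1st Sunday is September 6, 2009.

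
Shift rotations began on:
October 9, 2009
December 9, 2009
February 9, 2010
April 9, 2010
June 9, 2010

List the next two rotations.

Each date is the 9th; the gaps (61, 62, 59, 61) track the month lengths.
The rule is the 9th of every 2 months.
August 2010: August 9, 2010.
October 2010: October 9, 2010.

August 9, 2010; October 9, 2010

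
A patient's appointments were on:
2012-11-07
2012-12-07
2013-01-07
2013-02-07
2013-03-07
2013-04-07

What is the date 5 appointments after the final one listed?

2013-09-07

Each date is the 7th; the gaps (30, 31, 31, 28, 31) track the month lengths.
The rule is the 7th of each month.
Next: May 2013 → 2013-05-07.
Next: June 2013 → 2013-06-07.
Next: July 2013 → 2013-07-07.
Next: August 2013 → 2013-08-07.
Next: September 2013 → 2013-09-07.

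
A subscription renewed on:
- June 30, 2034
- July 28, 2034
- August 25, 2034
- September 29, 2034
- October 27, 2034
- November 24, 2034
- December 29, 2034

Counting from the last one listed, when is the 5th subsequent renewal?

All Fridays; the gaps (28, 28, 35, 28, 28, 35) vary with month length.
This is the last Friday of each month.
January 2035 ends with Friday January 26, 2035.
February 2035 ends with Friday February 23, 2035.
Last Friday of March 2035: March 30, 2035.
April 2035 ends with Friday April 27, 2035.
May 2035 ends with Friday May 25, 2035.

May 25, 2035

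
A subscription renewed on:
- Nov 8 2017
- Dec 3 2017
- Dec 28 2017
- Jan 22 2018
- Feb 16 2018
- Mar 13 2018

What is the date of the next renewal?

Apr 7 2018

Gaps between consecutive events: 25, 25, 25, 25, 25 days — a constant 25-day interval.
Mar 13 2018 + 25 days = Apr 7 2018.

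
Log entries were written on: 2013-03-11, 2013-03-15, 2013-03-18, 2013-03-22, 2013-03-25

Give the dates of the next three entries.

Every event lands on a Monday or Friday (gaps cycle 4, 3, 4, 3).
So the schedule is: every Monday and Friday.
The following Friday is 2013-03-29.
The following Monday is 2013-04-01.
The following Friday is 2013-04-05.

2013-03-29, 2013-04-01, 2013-04-05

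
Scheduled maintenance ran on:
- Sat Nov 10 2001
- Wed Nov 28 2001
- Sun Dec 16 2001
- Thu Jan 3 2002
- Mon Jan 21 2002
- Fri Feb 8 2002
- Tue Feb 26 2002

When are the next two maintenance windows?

Gaps between consecutive events: 18, 18, 18, 18, 18, 18 days — a constant 18-day interval.
Tue Feb 26 2002 + 18 days = Sat Mar 16 2002.
Sat Mar 16 2002 + 18 days = Wed Apr 3 2002.

Sat Mar 16 2002, Wed Apr 3 2002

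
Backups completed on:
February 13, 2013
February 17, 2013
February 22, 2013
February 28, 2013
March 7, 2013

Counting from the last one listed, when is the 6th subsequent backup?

Intervals are 4, 5, 6, 7 days — an arithmetic progression with common difference 1.
Next gap: 8 days. March 7, 2013 + 8 days = March 15, 2013.
Next gap: 9 days. March 15, 2013 + 9 days = March 24, 2013.
Next gap: 10 days. March 24, 2013 + 10 days = April 3, 2013.
Next gap: 11 days. April 3, 2013 + 11 days = April 14, 2013.
Next gap: 12 days. April 14, 2013 + 12 days = April 26, 2013.
Next gap: 13 days. April 26, 2013 + 13 days = May 9, 2013.

May 9, 2013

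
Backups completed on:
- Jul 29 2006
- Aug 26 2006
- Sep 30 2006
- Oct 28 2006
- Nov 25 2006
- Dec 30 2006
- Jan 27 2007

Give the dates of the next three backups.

Feb 24 2007, Mar 31 2007, Apr 28 2007

Every date is a Saturday; gaps 28, 35, 28, 28, 35, 28 days.
Each is the last Saturday of its month (at least one falls on the 29th or later, ruling out '4th Saturday').
Last Saturday of February 2007: Feb 24 2007.
March 2007 ends with Saturday Mar 31 2007.
April 2007 ends with Saturday Apr 28 2007.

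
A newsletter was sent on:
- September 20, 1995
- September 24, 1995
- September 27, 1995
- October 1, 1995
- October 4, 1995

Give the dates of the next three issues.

The gap pattern 4, 3, 4, 3 repeats every 2 events.
These are the Wednesdays and Sundays of each week.
The following Sunday is October 8, 1995.
The following Wednesday is October 11, 1995.
The following Sunday is October 15, 1995.

October 8, 1995; October 11, 1995; October 15, 1995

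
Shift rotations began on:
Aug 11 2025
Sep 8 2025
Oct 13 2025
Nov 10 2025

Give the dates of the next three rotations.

Dec 8 2025, Jan 12 2026, Feb 9 2026

All dates are Mondays, 28, 35, 28 days apart.
Specifically, the 2nd Monday of each month.
2nd Monday of December 2025: Dec 8 2025.
2nd Monday of January 2026: Jan 12 2026.
2nd Monday of February 2026: Feb 9 2026.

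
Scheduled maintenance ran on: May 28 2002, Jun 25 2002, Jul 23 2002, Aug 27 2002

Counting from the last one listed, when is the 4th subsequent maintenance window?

Dec 24 2002

These are Tuesdays at 28- or 35-day spacing (28, 28, 35).
The pattern: 4th Tuesday of the month.
September 2002 — 4th Tuesday is Sep 24 2002.
October 2002 — 4th Tuesday is Oct 22 2002.
4th Tuesday of November 2002: Nov 26 2002.
December 2002 — 4th Tuesday is Dec 24 2002.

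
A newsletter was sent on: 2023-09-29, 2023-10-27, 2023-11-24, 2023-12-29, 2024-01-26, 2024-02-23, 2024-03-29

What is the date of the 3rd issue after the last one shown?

2024-06-28

These are Fridays with 28, 28, 35, 28, 28, 35-day gaps.
Each is the final Friday of its month — 2023-09-29 is past the 28th, so '4th Friday' doesn't fit.
April 2024 ends with Friday 2024-04-26.
May 2024 ends with Friday 2024-05-31.
Last Friday of June 2024: 2024-06-28.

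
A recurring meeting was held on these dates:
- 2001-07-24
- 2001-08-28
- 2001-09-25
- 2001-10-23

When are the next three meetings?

Gaps: 35, 28, 28 days — a mix of 28 and 35. Every date is a Tuesday.
Each is the 4th Tuesday of its month.
4th Tuesday of November 2001: 2001-11-27.
4th Tuesday of December 2001: 2001-12-25.
January 2002 — 4th Tuesday is 2002-01-22.

2001-11-27, 2001-12-25, 2002-01-22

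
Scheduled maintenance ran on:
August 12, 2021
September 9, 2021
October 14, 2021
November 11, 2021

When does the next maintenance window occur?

Gaps: 28, 35, 28 days — a mix of 28 and 35. Every date is a Thursday.
Each is the 2nd Thursday of its month.
2nd Thursday of December 2021: December 9, 2021.

December 9, 2021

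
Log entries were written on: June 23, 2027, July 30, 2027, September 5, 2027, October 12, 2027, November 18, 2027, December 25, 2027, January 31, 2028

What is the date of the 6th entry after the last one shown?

September 9, 2028

Every event comes 37 days after the last (37, 37, 37, 37, 37, 37).
January 31, 2028 + 37 days = March 8, 2028.
March 8, 2028 + 37 days = April 14, 2028.
April 14, 2028 + 37 days = May 21, 2028.
May 21, 2028 + 37 days = June 27, 2028.
June 27, 2028 + 37 days = August 3, 2028.
August 3, 2028 + 37 days = September 9, 2028.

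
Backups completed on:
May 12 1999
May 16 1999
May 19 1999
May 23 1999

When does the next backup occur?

Every event lands on a Wednesday or Sunday (gaps cycle 4, 3, 4).
So the schedule is: every Wednesday and Sunday.
The following Wednesday is May 26 1999.

May 26 1999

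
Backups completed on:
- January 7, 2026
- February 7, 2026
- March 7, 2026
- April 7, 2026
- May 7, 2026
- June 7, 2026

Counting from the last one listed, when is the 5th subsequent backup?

November 7, 2026

The day-of-month is always 7 (31, 28, 31, 30, 31 days between events).
So this recurs on the 7th of each month.
July 2026: July 7, 2026.
Next: August 2026 → August 7, 2026.
Next: September 2026 → September 7, 2026.
Next: October 2026 → October 7, 2026.
November 2026: November 7, 2026.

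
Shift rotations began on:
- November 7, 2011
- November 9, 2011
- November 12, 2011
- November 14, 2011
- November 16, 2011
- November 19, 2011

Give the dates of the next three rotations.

November 21, 2011; November 23, 2011; November 26, 2011

The gap pattern 2, 3, 2, 2, 3 repeats every 3 events.
These are the Mondays, Wednesdays and Saturdays of each week.
The following Monday is November 21, 2011.
The following Wednesday is November 23, 2011.
The following Saturday is November 26, 2011.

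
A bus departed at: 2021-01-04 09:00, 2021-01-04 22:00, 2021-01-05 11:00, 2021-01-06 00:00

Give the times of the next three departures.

The interval is a steady 13 hours (13, 13, 13).
2021-01-06 00:00 + 13 h = 2021-01-06 13:00.
2021-01-06 13:00 + 13 h = 2021-01-07 02:00.
2021-01-07 02:00 + 13 h = 2021-01-07 15:00.

2021-01-06 13:00, 2021-01-07 02:00, 2021-01-07 15:00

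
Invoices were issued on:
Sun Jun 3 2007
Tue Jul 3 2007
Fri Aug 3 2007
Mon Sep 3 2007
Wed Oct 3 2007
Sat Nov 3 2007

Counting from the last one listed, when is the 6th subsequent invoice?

Sat May 3 2008

The day-of-month is always 3 (30, 31, 31, 30, 31 days between events).
So this recurs on the 3rd of each month.
Next: December 2007 → Mon Dec 3 2007.
January 2008: Thu Jan 3 2008.
February 2008: Sun Feb 3 2008.
March 2008: Mon Mar 3 2008.
Next: April 2008 → Thu Apr 3 2008.
May 2008: Sat May 3 2008.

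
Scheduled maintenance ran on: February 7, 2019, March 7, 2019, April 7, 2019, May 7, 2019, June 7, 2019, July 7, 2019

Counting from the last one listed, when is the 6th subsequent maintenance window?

Gaps: 28, 31, 30, 31, 30 days — not constant. Every event is on the 7th of the month.
Pattern: the 7th of each month.
August 2019: August 7, 2019.
September 2019: September 7, 2019.
October 2019: October 7, 2019.
November 2019: November 7, 2019.
December 2019: December 7, 2019.
Next: January 2020 → January 7, 2020.

January 7, 2020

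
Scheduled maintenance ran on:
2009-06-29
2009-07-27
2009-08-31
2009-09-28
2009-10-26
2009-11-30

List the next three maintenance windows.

2009-12-28, 2010-01-25, 2010-02-22

Every date is a Monday; gaps 28, 35, 28, 28, 35 days.
Each is the last Monday of its month (at least one falls on the 29th or later, ruling out '4th Monday').
Last Monday of December 2009: 2009-12-28.
Last Monday of January 2010: 2010-01-25.
Last Monday of February 2010: 2010-02-22.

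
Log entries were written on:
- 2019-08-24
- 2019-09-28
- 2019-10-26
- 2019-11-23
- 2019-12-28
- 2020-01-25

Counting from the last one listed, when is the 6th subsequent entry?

2020-07-25

These are Saturdays at 28- or 35-day spacing (35, 28, 28, 35, 28).
The pattern: 4th Saturday of the month.
February 2020 — 4th Saturday is 2020-02-22.
4th Saturday of March 2020: 2020-03-28.
4th Saturday of April 2020: 2020-04-25.
4th Saturday of May 2020: 2020-05-23.
4th Saturday of June 2020: 2020-06-27.
4th Saturday of July 2020: 2020-07-25.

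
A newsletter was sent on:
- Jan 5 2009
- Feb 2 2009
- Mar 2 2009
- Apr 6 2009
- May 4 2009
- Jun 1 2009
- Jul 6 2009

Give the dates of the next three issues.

Gaps: 28, 28, 35, 28, 28, 35 days — a mix of 28 and 35. Every date is a Monday.
Each is the 1st Monday of its month.
August 2009 — 1st Monday is Aug 3 2009.
September 2009 — 1st Monday is Sep 7 2009.
October 2009 — 1st Monday is Oct 5 2009.

Aug 3 2009, Sep 7 2009, Oct 5 2009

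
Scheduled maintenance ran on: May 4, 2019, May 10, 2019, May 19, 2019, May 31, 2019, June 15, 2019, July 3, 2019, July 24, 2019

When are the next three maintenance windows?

August 17, 2019; September 13, 2019; October 13, 2019

Intervals are 6, 9, 12, 15, 18, 21 days — an arithmetic progression with common difference 3.
Next gap: 24 days. July 24, 2019 + 24 days = August 17, 2019.
Next gap: 27 days. August 17, 2019 + 27 days = September 13, 2019.
Next gap: 30 days. September 13, 2019 + 30 days = October 13, 2019.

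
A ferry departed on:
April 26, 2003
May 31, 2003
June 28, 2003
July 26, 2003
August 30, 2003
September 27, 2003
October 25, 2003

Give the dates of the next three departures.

Every date is a Saturday; gaps 35, 28, 28, 35, 28, 28 days.
Each is the last Saturday of its month (at least one falls on the 29th or later, ruling out '4th Saturday').
November 2003 ends with Saturday November 29, 2003.
December 2003 ends with Saturday December 27, 2003.
Last Saturday of January 2004: January 31, 2004.

November 29, 2003; December 27, 2003; January 31, 2004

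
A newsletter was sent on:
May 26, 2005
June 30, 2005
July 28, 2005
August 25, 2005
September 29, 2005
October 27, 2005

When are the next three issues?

November 24, 2005; December 29, 2005; January 26, 2006

These are Thursdays with 35, 28, 28, 35, 28-day gaps.
Each is the final Thursday of its month — June 30, 2005 is past the 28th, so '4th Thursday' doesn't fit.
November 2005 ends with Thursday November 24, 2005.
Last Thursday of December 2005: December 29, 2005.
Last Thursday of January 2006: January 26, 2006.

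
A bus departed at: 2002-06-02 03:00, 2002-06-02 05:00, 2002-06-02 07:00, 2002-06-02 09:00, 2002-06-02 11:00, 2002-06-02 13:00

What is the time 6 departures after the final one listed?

2002-06-03 01:00

Gaps: 2, 2, 2, 2, 2 hours — each event is 2 hours after the previous one.
2002-06-02 13:00 + 2 h = 2002-06-02 15:00.
2002-06-02 15:00 + 2 h = 2002-06-02 17:00.
2002-06-02 17:00 + 2 h = 2002-06-02 19:00.
2002-06-02 19:00 + 2 h = 2002-06-02 21:00.
2002-06-02 21:00 + 2 h = 2002-06-02 23:00.
2002-06-02 23:00 + 2 h = 2002-06-03 01:00.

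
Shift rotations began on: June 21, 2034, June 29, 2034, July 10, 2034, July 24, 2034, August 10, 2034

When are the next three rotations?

August 30, 2034; September 22, 2034; October 18, 2034

The spacing grows by 3 each time: 8, 11, 14, 17 days.
Next gap: 20 days. August 10, 2034 + 20 days = August 30, 2034.
Next gap: 23 days. August 30, 2034 + 23 days = September 22, 2034.
Next gap: 26 days. September 22, 2034 + 26 days = October 18, 2034.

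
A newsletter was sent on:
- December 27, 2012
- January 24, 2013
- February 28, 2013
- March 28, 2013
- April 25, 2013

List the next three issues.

Gaps: 28, 35, 28, 28 days — a mix of 28 and 35. Every date is a Thursday.
Each is the 4th Thursday of its month.
May 2013 — 4th Thursday is May 23, 2013.
4th Thursday of June 2013: June 27, 2013.
4th Thursday of July 2013: July 25, 2013.

May 23, 2013; June 27, 2013; July 25, 2013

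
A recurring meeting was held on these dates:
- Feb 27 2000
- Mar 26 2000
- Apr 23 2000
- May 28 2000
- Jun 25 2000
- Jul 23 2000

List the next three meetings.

All dates are Sundays, 28, 28, 35, 28, 28 days apart.
Specifically, the 4th Sunday of each month.
4th Sunday of August 2000: Aug 27 2000.
4th Sunday of September 2000: Sep 24 2000.
October 2000 — 4th Sunday is Oct 22 2000.

Aug 27 2000, Sep 24 2000, Oct 22 2000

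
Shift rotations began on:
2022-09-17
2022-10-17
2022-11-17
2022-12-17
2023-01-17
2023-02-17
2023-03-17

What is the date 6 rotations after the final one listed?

The day-of-month is always 17 (30, 31, 30, 31, 31, 28 days between events).
So this recurs on the 17th of each month.
Next: April 2023 → 2023-04-17.
May 2023: 2023-05-17.
Next: June 2023 → 2023-06-17.
Next: July 2023 → 2023-07-17.
Next: August 2023 → 2023-08-17.
Next: September 2023 → 2023-09-17.

2023-09-17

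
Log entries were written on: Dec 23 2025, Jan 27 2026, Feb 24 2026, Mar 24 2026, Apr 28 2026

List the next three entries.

May 26 2026, Jun 23 2026, Jul 28 2026

These are Tuesdays at 28- or 35-day spacing (35, 28, 28, 35).
The pattern: 4th Tuesday of the month.
4th Tuesday of May 2026: May 26 2026.
4th Tuesday of June 2026: Jun 23 2026.
4th Tuesday of July 2026: Jul 28 2026.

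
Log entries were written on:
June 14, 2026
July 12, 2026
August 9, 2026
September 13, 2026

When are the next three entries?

Gaps: 28, 28, 35 days — a mix of 28 and 35. Every date is a Sunday.
Each is the 2nd Sunday of its month.
2nd Sunday of October 2026: October 11, 2026.
November 2026 — 2nd Sunday is November 8, 2026.
2nd Sunday of December 2026: December 13, 2026.

October 11, 2026; November 8, 2026; December 13, 2026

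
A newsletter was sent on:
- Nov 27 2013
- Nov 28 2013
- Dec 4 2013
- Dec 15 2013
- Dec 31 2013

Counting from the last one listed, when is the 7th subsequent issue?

Gaps: 1, 6, 11, 16 days — each gap is 5 larger than the previous one.
Next gap: 21 days. Dec 31 2013 + 21 days = Jan 21 2014.
Next gap: 26 days. Jan 21 2014 + 26 days = Feb 16 2014.
Next gap: 31 days. Feb 16 2014 + 31 days = Mar 19 2014.
Next gap: 36 days. Mar 19 2014 + 36 days = Apr 24 2014.
Next gap: 41 days. Apr 24 2014 + 41 days = Jun 4 2014.
Next gap: 46 days. Jun 4 2014 + 46 days = Jul 20 2014.
Next gap: 51 days. Jul 20 2014 + 51 days = Sep 9 2014.

Sep 9 2014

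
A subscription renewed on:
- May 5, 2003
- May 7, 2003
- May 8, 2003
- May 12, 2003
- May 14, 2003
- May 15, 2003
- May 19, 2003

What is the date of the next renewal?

Gaps: 2, 1, 4, 2, 1, 4 days — not constant, but cyclic with period 3.
The events fall on every Monday, Wednesday and Thursday.
Next Wednesday: May 21, 2003.

May 21, 2003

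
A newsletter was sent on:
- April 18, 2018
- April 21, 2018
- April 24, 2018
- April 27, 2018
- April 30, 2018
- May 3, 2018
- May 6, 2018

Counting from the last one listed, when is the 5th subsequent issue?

May 21, 2018

The spacing is 3, 3, 3, 3, 3, 3 days — always 3 days.
May 6, 2018 + 3 days = May 9, 2018.
May 9, 2018 + 3 days = May 12, 2018.
May 12, 2018 + 3 days = May 15, 2018.
May 15, 2018 + 3 days = May 18, 2018.
May 18, 2018 + 3 days = May 21, 2018.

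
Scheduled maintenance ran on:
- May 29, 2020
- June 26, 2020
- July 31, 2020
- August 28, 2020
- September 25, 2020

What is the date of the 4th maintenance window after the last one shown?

January 29, 2021

All Fridays; the gaps (28, 35, 28, 28) vary with month length.
This is the last Friday of each month.
Last Friday of October 2020: October 30, 2020.
Last Friday of November 2020: November 27, 2020.
December 2020 ends with Friday December 25, 2020.
Last Friday of January 2021: January 29, 2021.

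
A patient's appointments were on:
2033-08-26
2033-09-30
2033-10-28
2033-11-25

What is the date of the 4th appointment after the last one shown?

2034-03-31

All Fridays; the gaps (35, 28, 28) vary with month length.
This is the last Friday of each month.
December 2033 ends with Friday 2033-12-30.
Last Friday of January 2034: 2034-01-27.
Last Friday of February 2034: 2034-02-24.
Last Friday of March 2034: 2034-03-31.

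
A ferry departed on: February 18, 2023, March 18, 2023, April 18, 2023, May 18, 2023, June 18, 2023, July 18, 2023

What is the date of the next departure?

August 18, 2023

Each date is the 18th; the gaps (28, 31, 30, 31, 30) track the month lengths.
The rule is the 18th of each month.
Next: August 2023 → August 18, 2023.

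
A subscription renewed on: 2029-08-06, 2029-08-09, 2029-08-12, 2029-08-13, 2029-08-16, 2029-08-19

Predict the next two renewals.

2029-08-20, 2029-08-23

The gap pattern 3, 3, 1, 3, 3 repeats every 3 events.
These are the Mondays, Thursdays and Sundays of each week.
The following Monday is 2029-08-20.
Next Thursday: 2029-08-23.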